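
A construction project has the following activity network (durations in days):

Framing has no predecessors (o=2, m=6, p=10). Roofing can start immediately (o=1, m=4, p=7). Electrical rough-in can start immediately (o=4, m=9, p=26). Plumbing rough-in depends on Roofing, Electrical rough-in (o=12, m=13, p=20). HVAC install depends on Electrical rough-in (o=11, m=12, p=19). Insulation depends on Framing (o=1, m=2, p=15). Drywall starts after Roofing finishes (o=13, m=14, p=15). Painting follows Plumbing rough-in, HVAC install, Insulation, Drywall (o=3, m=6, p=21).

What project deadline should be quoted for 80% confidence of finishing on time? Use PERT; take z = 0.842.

37.1 days

te_Framing = (2 + 4·6 + 10)/6 = 36/6 = 6; σ²_Framing = ((10−2)/6)² = 1.778
te_Roofing = (1 + 4·4 + 7)/6 = 24/6 = 4; σ²_Roofing = ((7−1)/6)² = 1.000
te_Electrical rough-in = (4 + 4·9 + 26)/6 = 66/6 = 11; σ²_Electrical rough-in = ((26−4)/6)² = 13.444
te_Plumbing rough-in = (12 + 4·13 + 20)/6 = 84/6 = 14; σ²_Plumbing rough-in = ((20−12)/6)² = 1.778
te_HVAC install = (11 + 4·12 + 19)/6 = 78/6 = 13; σ²_HVAC install = ((19−11)/6)² = 1.778
te_Insulation = (1 + 4·2 + 15)/6 = 24/6 = 4; σ²_Insulation = ((15−1)/6)² = 5.444
te_Drywall = (13 + 4·14 + 15)/6 = 84/6 = 14; σ²_Drywall = ((15−13)/6)² = 0.111
te_Painting = (3 + 4·6 + 21)/6 = 48/6 = 8; σ²_Painting = ((21−3)/6)² = 9.000

Forward pass:
ES_Framing = 0; EF_Framing = 6
ES_Roofing = 0; EF_Roofing = 4
ES_Electrical rough-in = 0; EF_Electrical rough-in = 11
ES_Plumbing rough-in = max(EF_Roofing=4, EF_Electrical rough-in=11) = 11; EF_Plumbing rough-in = 11+14 = 25
ES_HVAC install = 11; EF_HVAC install = 11+13 = 24
ES_Insulation = 6; EF_Insulation = 6+4 = 10
ES_Drywall = 4; EF_Drywall = 4+14 = 18
ES_Painting = max(EF_Plumbing rough-in=25, EF_HVAC install=24, EF_Insulation=10, EF_Drywall=18) = 25; EF_Painting = 25+8 = 33
Expected project duration μ = 33 days. Critical path: Electrical rough-in → Plumbing rough-in → Painting.

Variance along critical path = 13.444 + 1.778 + 9.000 = 24.222; σ = 4.922 days.
D = μ + z·σ = 33 + 0.842·4.922 = 37.1 days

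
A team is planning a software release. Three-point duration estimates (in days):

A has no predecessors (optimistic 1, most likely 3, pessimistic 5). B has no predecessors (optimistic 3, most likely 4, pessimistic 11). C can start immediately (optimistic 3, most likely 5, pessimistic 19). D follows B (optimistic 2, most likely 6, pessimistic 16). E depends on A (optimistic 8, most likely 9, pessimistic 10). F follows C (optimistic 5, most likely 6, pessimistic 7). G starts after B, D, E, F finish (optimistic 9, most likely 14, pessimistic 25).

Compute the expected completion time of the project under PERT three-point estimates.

28 days

te_A = (1 + 4·3 + 5)/6 = 18/6 = 3
te_B = (3 + 4·4 + 11)/6 = 30/6 = 5
te_C = (3 + 4·5 + 19)/6 = 42/6 = 7
te_D = (2 + 4·6 + 16)/6 = 42/6 = 7
te_E = (8 + 4·9 + 10)/6 = 54/6 = 9
te_F = (5 + 4·6 + 7)/6 = 36/6 = 6
te_G = (9 + 4·14 + 25)/6 = 90/6 = 15

Forward pass:
ES_A = 0; EF_A = 3
ES_B = 0; EF_B = 5
ES_C = 0; EF_C = 7
ES_D = 5; EF_D = 5+7 = 12
ES_E = 3; EF_E = 3+9 = 12
ES_F = 7; EF_F = 7+6 = 13
ES_G = max(EF_B=5, EF_D=12, EF_E=12, EF_F=13) = 13; EF_G = 13+15 = 28
Expected project duration μ = 28 days. Critical path: C → F → G.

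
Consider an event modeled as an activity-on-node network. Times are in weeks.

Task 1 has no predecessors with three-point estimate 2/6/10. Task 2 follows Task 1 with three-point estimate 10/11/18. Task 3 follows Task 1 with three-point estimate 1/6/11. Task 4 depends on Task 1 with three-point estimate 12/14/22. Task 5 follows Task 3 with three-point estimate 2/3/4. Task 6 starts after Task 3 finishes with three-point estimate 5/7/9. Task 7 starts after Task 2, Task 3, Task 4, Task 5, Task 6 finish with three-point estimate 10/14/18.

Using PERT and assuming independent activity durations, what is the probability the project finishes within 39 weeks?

0.944

te_Task 1 = (2 + 4·6 + 10)/6 = 36/6 = 6; σ²_Task 1 = ((10−2)/6)² = 1.778
te_Task 2 = (10 + 4·11 + 18)/6 = 72/6 = 12; σ²_Task 2 = ((18−10)/6)² = 1.778
te_Task 3 = (1 + 4·6 + 11)/6 = 36/6 = 6; σ²_Task 3 = ((11−1)/6)² = 2.778
te_Task 4 = (12 + 4·14 + 22)/6 = 90/6 = 15; σ²_Task 4 = ((22−12)/6)² = 2.778
te_Task 5 = (2 + 4·3 + 4)/6 = 18/6 = 3; σ²_Task 5 = ((4−2)/6)² = 0.111
te_Task 6 = (5 + 4·7 + 9)/6 = 42/6 = 7; σ²_Task 6 = ((9−5)/6)² = 0.444
te_Task 7 = (10 + 4·14 + 18)/6 = 84/6 = 14; σ²_Task 7 = ((18−10)/6)² = 1.778

Forward pass:
ES_Task 1 = 0; EF_Task 1 = 6
ES_Task 2 = 6; EF_Task 2 = 6+12 = 18
ES_Task 3 = 6; EF_Task 3 = 6+6 = 12
ES_Task 4 = 6; EF_Task 4 = 6+15 = 21
ES_Task 5 = 12; EF_Task 5 = 12+3 = 15
ES_Task 6 = 12; EF_Task 6 = 12+7 = 19
ES_Task 7 = max(EF_Task 2=18, EF_Task 3=12, EF_Task 4=21, EF_Task 5=15, EF_Task 6=19) = 21; EF_Task 7 = 21+14 = 35
Expected project duration μ = 35 weeks. Critical path: Task 1 → Task 4 → Task 7.

Variance along critical path = 1.778 + 2.778 + 1.778 = 6.333; σ = √6.333 = 2.517 weeks.
Z = (39 − 35) / 2.517 = 1.589
P(T ≤ 39) = Φ(1.589) ≈ 0.944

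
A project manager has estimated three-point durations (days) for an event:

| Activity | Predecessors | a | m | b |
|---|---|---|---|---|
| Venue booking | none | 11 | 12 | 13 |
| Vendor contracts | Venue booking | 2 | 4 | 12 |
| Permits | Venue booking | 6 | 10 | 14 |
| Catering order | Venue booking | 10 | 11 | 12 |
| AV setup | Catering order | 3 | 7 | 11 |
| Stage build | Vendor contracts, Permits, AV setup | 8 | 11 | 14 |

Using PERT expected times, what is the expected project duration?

te_Venue booking = (11 + 4·12 + 13)/6 = 72/6 = 12
te_Vendor contracts = (2 + 4·4 + 12)/6 = 30/6 = 5
te_Permits = (6 + 4·10 + 14)/6 = 60/6 = 10
te_Catering order = (10 + 4·11 + 12)/6 = 66/6 = 11
te_AV setup = (3 + 4·7 + 11)/6 = 42/6 = 7
te_Stage build = (8 + 4·11 + 14)/6 = 66/6 = 11

Forward pass:
ES_Venue booking = 0; EF_Venue booking = 12
ES_Vendor contracts = 12; EF_Vendor contracts = 12+5 = 17
ES_Permits = 12; EF_Permits = 12+10 = 22
ES_Catering order = 12; EF_Catering order = 12+11 = 23
ES_AV setup = 23; EF_AV setup = 23+7 = 30
ES_Stage build = max(EF_Vendor contracts=17, EF_Permits=22, EF_AV setup=30) = 30; EF_Stage build = 30+11 = 41
Expected project duration μ = 41 days. Critical path: Venue booking → Catering order → AV setup → Stage build.

41 days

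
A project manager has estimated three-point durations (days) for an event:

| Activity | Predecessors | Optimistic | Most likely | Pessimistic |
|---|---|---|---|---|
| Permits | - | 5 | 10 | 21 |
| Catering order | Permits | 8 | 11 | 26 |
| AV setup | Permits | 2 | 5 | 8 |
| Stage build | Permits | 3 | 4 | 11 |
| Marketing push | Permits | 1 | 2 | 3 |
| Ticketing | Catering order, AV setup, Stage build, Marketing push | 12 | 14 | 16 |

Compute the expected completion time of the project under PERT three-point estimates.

38 days

te_Permits = (5 + 4·10 + 21)/6 = 66/6 = 11
te_Catering order = (8 + 4·11 + 26)/6 = 78/6 = 13
te_AV setup = (2 + 4·5 + 8)/6 = 30/6 = 5
te_Stage build = (3 + 4·4 + 11)/6 = 30/6 = 5
te_Marketing push = (1 + 4·2 + 3)/6 = 12/6 = 2
te_Ticketing = (12 + 4·14 + 16)/6 = 84/6 = 14

Forward pass:
ES_Permits = 0; EF_Permits = 11
ES_Catering order = 11; EF_Catering order = 11+13 = 24
ES_AV setup = 11; EF_AV setup = 11+5 = 16
ES_Stage build = 11; EF_Stage build = 11+5 = 16
ES_Marketing push = 11; EF_Marketing push = 11+2 = 13
ES_Ticketing = max(EF_Catering order=24, EF_AV setup=16, EF_Stage build=16, EF_Marketing push=13) = 24; EF_Ticketing = 24+14 = 38
Expected project duration μ = 38 days. Critical path: Permits → Catering order → Ticketing.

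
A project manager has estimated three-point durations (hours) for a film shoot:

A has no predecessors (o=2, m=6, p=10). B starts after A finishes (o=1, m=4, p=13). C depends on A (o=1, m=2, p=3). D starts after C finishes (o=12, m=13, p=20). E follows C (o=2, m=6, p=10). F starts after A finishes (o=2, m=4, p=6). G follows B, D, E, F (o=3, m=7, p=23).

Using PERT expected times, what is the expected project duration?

te_A = (2 + 4·6 + 10)/6 = 36/6 = 6
te_B = (1 + 4·4 + 13)/6 = 30/6 = 5
te_C = (1 + 4·2 + 3)/6 = 12/6 = 2
te_D = (12 + 4·13 + 20)/6 = 84/6 = 14
te_E = (2 + 4·6 + 10)/6 = 36/6 = 6
te_F = (2 + 4·4 + 6)/6 = 24/6 = 4
te_G = (3 + 4·7 + 23)/6 = 54/6 = 9

Forward pass:
ES_A = 0; EF_A = 6
ES_B = 6; EF_B = 6+5 = 11
ES_C = 6; EF_C = 6+2 = 8
ES_D = 8; EF_D = 8+14 = 22
ES_E = 8; EF_E = 8+6 = 14
ES_F = 6; EF_F = 6+4 = 10
ES_G = max(EF_B=11, EF_D=22, EF_E=14, EF_F=10) = 22; EF_G = 22+9 = 31
Expected project duration μ = 31 hours. Critical path: A → C → D → G.

31 hours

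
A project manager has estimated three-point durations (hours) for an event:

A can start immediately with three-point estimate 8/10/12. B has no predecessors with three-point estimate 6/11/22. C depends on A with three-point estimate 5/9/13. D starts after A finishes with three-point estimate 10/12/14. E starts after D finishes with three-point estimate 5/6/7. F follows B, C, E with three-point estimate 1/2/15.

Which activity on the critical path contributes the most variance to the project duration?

F

te_A = (8 + 4·10 + 12)/6 = 60/6 = 10; σ²_A = ((12−8)/6)² = 0.444
te_B = (6 + 4·11 + 22)/6 = 72/6 = 12; σ²_B = ((22−6)/6)² = 7.111
te_C = (5 + 4·9 + 13)/6 = 54/6 = 9; σ²_C = ((13−5)/6)² = 1.778
te_D = (10 + 4·12 + 14)/6 = 72/6 = 12; σ²_D = ((14−10)/6)² = 0.444
te_E = (5 + 4·6 + 7)/6 = 36/6 = 6; σ²_E = ((7−5)/6)² = 0.111
te_F = (1 + 4·2 + 15)/6 = 24/6 = 4; σ²_F = ((15−1)/6)² = 5.444

Forward pass:
ES_A = 0; EF_A = 10
ES_B = 0; EF_B = 12
ES_C = 10; EF_C = 10+9 = 19
ES_D = 10; EF_D = 10+12 = 22
ES_E = 22; EF_E = 22+6 = 28
ES_F = max(EF_B=12, EF_C=19, EF_E=28) = 28; EF_F = 28+4 = 32
Expected project duration μ = 32 hours. Critical path: A → D → E → F.

Variances on critical path: σ²_A=0.444, σ²_D=0.444, σ²_E=0.111, σ²_F=5.444.
Largest is σ²_F = 5.444.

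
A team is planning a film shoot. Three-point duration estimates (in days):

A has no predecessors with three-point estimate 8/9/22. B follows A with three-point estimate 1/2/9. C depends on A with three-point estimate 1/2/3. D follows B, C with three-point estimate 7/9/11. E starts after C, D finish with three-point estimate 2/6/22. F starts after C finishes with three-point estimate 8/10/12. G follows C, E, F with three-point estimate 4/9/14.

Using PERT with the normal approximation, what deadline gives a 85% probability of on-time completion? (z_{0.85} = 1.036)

44.8 days

te_A = (8 + 4·9 + 22)/6 = 66/6 = 11; σ²_A = ((22−8)/6)² = 5.444
te_B = (1 + 4·2 + 9)/6 = 18/6 = 3; σ²_B = ((9−1)/6)² = 1.778
te_C = (1 + 4·2 + 3)/6 = 12/6 = 2; σ²_C = ((3−1)/6)² = 0.111
te_D = (7 + 4·9 + 11)/6 = 54/6 = 9; σ²_D = ((11−7)/6)² = 0.444
te_E = (2 + 4·6 + 22)/6 = 48/6 = 8; σ²_E = ((22−2)/6)² = 11.111
te_F = (8 + 4·10 + 12)/6 = 60/6 = 10; σ²_F = ((12−8)/6)² = 0.444
te_G = (4 + 4·9 + 14)/6 = 54/6 = 9; σ²_G = ((14−4)/6)² = 2.778

Forward pass:
ES_A = 0; EF_A = 11
ES_B = 11; EF_B = 11+3 = 14
ES_C = 11; EF_C = 11+2 = 13
ES_D = max(EF_B=14, EF_C=13) = 14; EF_D = 14+9 = 23
ES_E = max(EF_C=13, EF_D=23) = 23; EF_E = 23+8 = 31
ES_F = 13; EF_F = 13+10 = 23
ES_G = max(EF_C=13, EF_E=31, EF_F=23) = 31; EF_G = 31+9 = 40
Expected project duration μ = 40 days. Critical path: A → B → D → E → G.

Variance along critical path = 5.444 + 1.778 + 0.444 + 11.111 + 2.778 = 21.556; σ = 4.643 days.
D = μ + z·σ = 40 + 1.036·4.643 = 44.8 days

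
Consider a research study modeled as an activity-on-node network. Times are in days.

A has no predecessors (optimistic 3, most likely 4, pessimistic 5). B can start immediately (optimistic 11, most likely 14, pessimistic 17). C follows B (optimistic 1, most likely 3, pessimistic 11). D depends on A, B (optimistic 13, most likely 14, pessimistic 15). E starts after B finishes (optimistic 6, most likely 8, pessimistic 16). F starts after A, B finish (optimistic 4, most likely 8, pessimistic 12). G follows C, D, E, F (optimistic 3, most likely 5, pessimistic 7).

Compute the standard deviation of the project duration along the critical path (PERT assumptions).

te_A = (3 + 4·4 + 5)/6 = 24/6 = 4; σ²_A = ((5−3)/6)² = 0.111
te_B = (11 + 4·14 + 17)/6 = 84/6 = 14; σ²_B = ((17−11)/6)² = 1.000
te_C = (1 + 4·3 + 11)/6 = 24/6 = 4; σ²_C = ((11−1)/6)² = 2.778
te_D = (13 + 4·14 + 15)/6 = 84/6 = 14; σ²_D = ((15−13)/6)² = 0.111
te_E = (6 + 4·8 + 16)/6 = 54/6 = 9; σ²_E = ((16−6)/6)² = 2.778
te_F = (4 + 4·8 + 12)/6 = 48/6 = 8; σ²_F = ((12−4)/6)² = 1.778
te_G = (3 + 4·5 + 7)/6 = 30/6 = 5; σ²_G = ((7−3)/6)² = 0.444

Forward pass:
ES_A = 0; EF_A = 4
ES_B = 0; EF_B = 14
ES_C = 14; EF_C = 14+4 = 18
ES_D = max(EF_A=4, EF_B=14) = 14; EF_D = 14+14 = 28
ES_E = 14; EF_E = 14+9 = 23
ES_F = max(EF_A=4, EF_B=14) = 14; EF_F = 14+8 = 22
ES_G = max(EF_C=18, EF_D=28, EF_E=23, EF_F=22) = 28; EF_G = 28+5 = 33
Expected project duration μ = 33 days. Critical path: B → D → G.

Variance along critical path = 1.000 + 0.111 + 0.444 = 1.556
σ = √1.556 = 1.247 days

1.25 days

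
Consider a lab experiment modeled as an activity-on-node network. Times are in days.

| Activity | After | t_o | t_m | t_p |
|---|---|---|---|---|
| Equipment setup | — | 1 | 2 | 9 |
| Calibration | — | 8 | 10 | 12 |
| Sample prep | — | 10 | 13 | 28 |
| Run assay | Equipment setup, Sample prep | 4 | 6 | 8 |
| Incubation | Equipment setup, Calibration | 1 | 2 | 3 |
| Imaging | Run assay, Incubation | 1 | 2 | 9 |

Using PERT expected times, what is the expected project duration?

te_Equipment setup = (1 + 4·2 + 9)/6 = 18/6 = 3
te_Calibration = (8 + 4·10 + 12)/6 = 60/6 = 10
te_Sample prep = (10 + 4·13 + 28)/6 = 90/6 = 15
te_Run assay = (4 + 4·6 + 8)/6 = 36/6 = 6
te_Incubation = (1 + 4·2 + 3)/6 = 12/6 = 2
te_Imaging = (1 + 4·2 + 9)/6 = 18/6 = 3

Forward pass:
ES_Equipment setup = 0; EF_Equipment setup = 3
ES_Calibration = 0; EF_Calibration = 10
ES_Sample prep = 0; EF_Sample prep = 15
ES_Run assay = max(EF_Equipment setup=3, EF_Sample prep=15) = 15; EF_Run assay = 15+6 = 21
ES_Incubation = max(EF_Equipment setup=3, EF_Calibration=10) = 10; EF_Incubation = 10+2 = 12
ES_Imaging = max(EF_Run assay=21, EF_Incubation=12) = 21; EF_Imaging = 21+3 = 24
Expected project duration μ = 24 days. Critical path: Sample prep → Run assay → Imaging.

24 days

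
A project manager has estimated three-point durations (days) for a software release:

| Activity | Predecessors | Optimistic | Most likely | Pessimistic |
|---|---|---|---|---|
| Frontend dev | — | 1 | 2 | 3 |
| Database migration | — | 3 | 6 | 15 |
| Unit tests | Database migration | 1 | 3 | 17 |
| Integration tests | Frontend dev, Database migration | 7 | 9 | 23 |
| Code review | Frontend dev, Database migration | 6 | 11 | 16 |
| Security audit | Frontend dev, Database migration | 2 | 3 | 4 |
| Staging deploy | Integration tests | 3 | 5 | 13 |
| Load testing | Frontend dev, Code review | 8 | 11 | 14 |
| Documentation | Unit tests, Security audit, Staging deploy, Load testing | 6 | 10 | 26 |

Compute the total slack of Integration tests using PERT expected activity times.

5 days

te_Frontend dev = (1 + 4·2 + 3)/6 = 12/6 = 2
te_Database migration = (3 + 4·6 + 15)/6 = 42/6 = 7
te_Unit tests = (1 + 4·3 + 17)/6 = 30/6 = 5
te_Integration tests = (7 + 4·9 + 23)/6 = 66/6 = 11
te_Code review = (6 + 4·11 + 16)/6 = 66/6 = 11
te_Security audit = (2 + 4·3 + 4)/6 = 18/6 = 3
te_Staging deploy = (3 + 4·5 + 13)/6 = 36/6 = 6
te_Load testing = (8 + 4·11 + 14)/6 = 66/6 = 11
te_Documentation = (6 + 4·10 + 26)/6 = 72/6 = 12

Forward pass:
ES_Frontend dev = 0; EF_Frontend dev = 2
ES_Database migration = 0; EF_Database migration = 7
ES_Unit tests = 7; EF_Unit tests = 7+5 = 12
ES_Integration tests = max(EF_Frontend dev=2, EF_Database migration=7) = 7; EF_Integration tests = 7+11 = 18
ES_Code review = max(EF_Frontend dev=2, EF_Database migration=7) = 7; EF_Code review = 7+11 = 18
ES_Security audit = max(EF_Frontend dev=2, EF_Database migration=7) = 7; EF_Security audit = 7+3 = 10
ES_Staging deploy = 18; EF_Staging deploy = 18+6 = 24
ES_Load testing = max(EF_Frontend dev=2, EF_Code review=18) = 18; EF_Load testing = 18+11 = 29
ES_Documentation = max(EF_Unit tests=12, EF_Security audit=10, EF_Staging deploy=24, EF_Load testing=29) = 29; EF_Documentation = 29+12 = 41
Expected project duration μ = 41 days. Critical path: Database migration → Code review → Load testing → Documentation.

Backward pass:
LF_Documentation = 41; LS_Documentation = 41−12 = 29
LF_Load testing = LS_Documentation = 29; LS_Load testing = 29−11 = 18
LF_Staging deploy = LS_Documentation = 29; LS_Staging deploy = 29−6 = 23
LF_Security audit = LS_Documentation = 29; LS_Security audit = 29−3 = 26
LF_Code review = LS_Load testing = 18; LS_Code review = 18−11 = 7
LF_Integration tests = LS_Staging deploy = 23; LS_Integration tests = 23−11 = 12
LF_Unit tests = LS_Documentation = 29; LS_Unit tests = 29−5 = 24
LF_Database migration = min(LS_Unit tests=24, LS_Integration tests=12, LS_Code review=7, LS_Security audit=26) = 7; LS_Database migration = 7−7 = 0
LF_Frontend dev = min(LS_Integration tests=12, LS_Code review=7, LS_Security audit=26, LS_Load testing=18) = 7; LS_Frontend dev = 7−2 = 5
Slack_Integration tests = LS_Integration tests − ES_Integration tests = 12 − 7 = 5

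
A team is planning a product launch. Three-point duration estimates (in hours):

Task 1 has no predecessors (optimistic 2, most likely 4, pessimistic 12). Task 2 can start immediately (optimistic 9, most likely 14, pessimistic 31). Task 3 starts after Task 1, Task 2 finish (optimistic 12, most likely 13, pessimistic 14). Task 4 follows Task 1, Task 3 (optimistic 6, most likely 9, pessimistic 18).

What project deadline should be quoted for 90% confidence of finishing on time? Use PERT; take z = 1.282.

te_Task 1 = (2 + 4·4 + 12)/6 = 30/6 = 5; σ²_Task 1 = ((12−2)/6)² = 2.778
te_Task 2 = (9 + 4·14 + 31)/6 = 96/6 = 16; σ²_Task 2 = ((31−9)/6)² = 13.444
te_Task 3 = (12 + 4·13 + 14)/6 = 78/6 = 13; σ²_Task 3 = ((14−12)/6)² = 0.111
te_Task 4 = (6 + 4·9 + 18)/6 = 60/6 = 10; σ²_Task 4 = ((18−6)/6)² = 4.000

Forward pass:
ES_Task 1 = 0; EF_Task 1 = 5
ES_Task 2 = 0; EF_Task 2 = 16
ES_Task 3 = max(EF_Task 1=5, EF_Task 2=16) = 16; EF_Task 3 = 16+13 = 29
ES_Task 4 = max(EF_Task 1=5, EF_Task 3=29) = 29; EF_Task 4 = 29+10 = 39
Expected project duration μ = 39 hours. Critical path: Task 2 → Task 3 → Task 4.

Variance along critical path = 13.444 + 0.111 + 4.000 = 17.556; σ = 4.190 hours.
D = μ + z·σ = 39 + 1.282·4.190 = 44.4 hours

44.4 hours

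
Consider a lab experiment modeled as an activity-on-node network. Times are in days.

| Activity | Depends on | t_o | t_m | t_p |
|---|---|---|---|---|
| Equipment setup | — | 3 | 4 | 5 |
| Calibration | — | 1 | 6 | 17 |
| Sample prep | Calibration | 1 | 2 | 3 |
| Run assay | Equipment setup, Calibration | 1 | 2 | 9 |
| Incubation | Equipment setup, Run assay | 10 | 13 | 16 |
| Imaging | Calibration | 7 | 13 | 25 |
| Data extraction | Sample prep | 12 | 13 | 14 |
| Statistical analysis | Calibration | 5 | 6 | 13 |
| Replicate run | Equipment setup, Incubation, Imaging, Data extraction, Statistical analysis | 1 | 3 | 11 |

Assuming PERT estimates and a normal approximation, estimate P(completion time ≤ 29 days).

0.713

te_Equipment setup = (3 + 4·4 + 5)/6 = 24/6 = 4; σ²_Equipment setup = ((5−3)/6)² = 0.111
te_Calibration = (1 + 4·6 + 17)/6 = 42/6 = 7; σ²_Calibration = ((17−1)/6)² = 7.111
te_Sample prep = (1 + 4·2 + 3)/6 = 12/6 = 2; σ²_Sample prep = ((3−1)/6)² = 0.111
te_Run assay = (1 + 4·2 + 9)/6 = 18/6 = 3; σ²_Run assay = ((9−1)/6)² = 1.778
te_Incubation = (10 + 4·13 + 16)/6 = 78/6 = 13; σ²_Incubation = ((16−10)/6)² = 1.000
te_Imaging = (7 + 4·13 + 25)/6 = 84/6 = 14; σ²_Imaging = ((25−7)/6)² = 9.000
te_Data extraction = (12 + 4·13 + 14)/6 = 78/6 = 13; σ²_Data extraction = ((14−12)/6)² = 0.111
te_Statistical analysis = (5 + 4·6 + 13)/6 = 42/6 = 7; σ²_Statistical analysis = ((13−5)/6)² = 1.778
te_Replicate run = (1 + 4·3 + 11)/6 = 24/6 = 4; σ²_Replicate run = ((11−1)/6)² = 2.778

Forward pass:
ES_Equipment setup = 0; EF_Equipment setup = 4
ES_Calibration = 0; EF_Calibration = 7
ES_Sample prep = 7; EF_Sample prep = 7+2 = 9
ES_Run assay = max(EF_Equipment setup=4, EF_Calibration=7) = 7; EF_Run assay = 7+3 = 10
ES_Incubation = max(EF_Equipment setup=4, EF_Run assay=10) = 10; EF_Incubation = 10+13 = 23
ES_Imaging = 7; EF_Imaging = 7+14 = 21
ES_Data extraction = 9; EF_Data extraction = 9+13 = 22
ES_Statistical analysis = 7; EF_Statistical analysis = 7+7 = 14
ES_Replicate run = max(EF_Equipment setup=4, EF_Incubation=23, EF_Imaging=21, EF_Data extraction=22, EF_Statistical analysis=14) = 23; EF_Replicate run = 23+4 = 27
Expected project duration μ = 27 days. Critical path: Calibration → Run assay → Incubation → Replicate run.

Variance along critical path = 7.111 + 1.778 + 1.000 + 2.778 = 12.667; σ = √12.667 = 3.559 days.
Z = (29 − 27) / 3.559 = 0.562
P(T ≤ 29) = Φ(0.562) ≈ 0.713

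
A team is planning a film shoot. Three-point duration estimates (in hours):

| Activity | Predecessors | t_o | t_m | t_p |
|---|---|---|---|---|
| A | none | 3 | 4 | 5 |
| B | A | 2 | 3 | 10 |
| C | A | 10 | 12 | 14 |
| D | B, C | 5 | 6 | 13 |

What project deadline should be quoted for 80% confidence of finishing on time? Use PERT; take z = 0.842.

24.3 hours

te_A = (3 + 4·4 + 5)/6 = 24/6 = 4; σ²_A = ((5−3)/6)² = 0.111
te_B = (2 + 4·3 + 10)/6 = 24/6 = 4; σ²_B = ((10−2)/6)² = 1.778
te_C = (10 + 4·12 + 14)/6 = 72/6 = 12; σ²_C = ((14−10)/6)² = 0.444
te_D = (5 + 4·6 + 13)/6 = 42/6 = 7; σ²_D = ((13−5)/6)² = 1.778

Forward pass:
ES_A = 0; EF_A = 4
ES_B = 4; EF_B = 4+4 = 8
ES_C = 4; EF_C = 4+12 = 16
ES_D = max(EF_B=8, EF_C=16) = 16; EF_D = 16+7 = 23
Expected project duration μ = 23 hours. Critical path: A → C → D.

Variance along critical path = 0.111 + 0.444 + 1.778 = 2.333; σ = 1.528 hours.
D = μ + z·σ = 23 + 0.842·1.528 = 24.3 hours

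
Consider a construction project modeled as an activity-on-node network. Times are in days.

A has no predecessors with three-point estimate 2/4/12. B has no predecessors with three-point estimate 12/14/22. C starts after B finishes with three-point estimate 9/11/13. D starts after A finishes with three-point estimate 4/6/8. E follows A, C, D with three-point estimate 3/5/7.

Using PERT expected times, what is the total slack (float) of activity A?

15 days

te_A = (2 + 4·4 + 12)/6 = 30/6 = 5
te_B = (12 + 4·14 + 22)/6 = 90/6 = 15
te_C = (9 + 4·11 + 13)/6 = 66/6 = 11
te_D = (4 + 4·6 + 8)/6 = 36/6 = 6
te_E = (3 + 4·5 + 7)/6 = 30/6 = 5

Forward pass:
ES_A = 0; EF_A = 5
ES_B = 0; EF_B = 15
ES_C = 15; EF_C = 15+11 = 26
ES_D = 5; EF_D = 5+6 = 11
ES_E = max(EF_A=5, EF_C=26, EF_D=11) = 26; EF_E = 26+5 = 31
Expected project duration μ = 31 days. Critical path: B → C → E.

Backward pass:
LF_E = 31; LS_E = 31−5 = 26
LF_D = LS_E = 26; LS_D = 26−6 = 20
LF_C = LS_E = 26; LS_C = 26−11 = 15
LF_B = LS_C = 15; LS_B = 15−15 = 0
LF_A = min(LS_D=20, LS_E=26) = 20; LS_A = 20−5 = 15
Slack_A = LS_A − ES_A = 15 − 0 = 15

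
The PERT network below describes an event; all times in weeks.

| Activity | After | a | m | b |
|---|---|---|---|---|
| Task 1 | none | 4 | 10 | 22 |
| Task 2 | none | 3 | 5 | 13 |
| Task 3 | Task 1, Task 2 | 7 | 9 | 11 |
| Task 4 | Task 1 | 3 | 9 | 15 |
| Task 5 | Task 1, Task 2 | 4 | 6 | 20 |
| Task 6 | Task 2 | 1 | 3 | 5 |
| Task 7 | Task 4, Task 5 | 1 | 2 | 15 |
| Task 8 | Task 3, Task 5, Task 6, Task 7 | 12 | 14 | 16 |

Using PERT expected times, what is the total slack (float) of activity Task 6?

15 weeks

te_Task 1 = (4 + 4·10 + 22)/6 = 66/6 = 11
te_Task 2 = (3 + 4·5 + 13)/6 = 36/6 = 6
te_Task 3 = (7 + 4·9 + 11)/6 = 54/6 = 9
te_Task 4 = (3 + 4·9 + 15)/6 = 54/6 = 9
te_Task 5 = (4 + 4·6 + 20)/6 = 48/6 = 8
te_Task 6 = (1 + 4·3 + 5)/6 = 18/6 = 3
te_Task 7 = (1 + 4·2 + 15)/6 = 24/6 = 4
te_Task 8 = (12 + 4·14 + 16)/6 = 84/6 = 14

Forward pass:
ES_Task 1 = 0; EF_Task 1 = 11
ES_Task 2 = 0; EF_Task 2 = 6
ES_Task 3 = max(EF_Task 1=11, EF_Task 2=6) = 11; EF_Task 3 = 11+9 = 20
ES_Task 4 = 11; EF_Task 4 = 11+9 = 20
ES_Task 5 = max(EF_Task 1=11, EF_Task 2=6) = 11; EF_Task 5 = 11+8 = 19
ES_Task 6 = 6; EF_Task 6 = 6+3 = 9
ES_Task 7 = max(EF_Task 4=20, EF_Task 5=19) = 20; EF_Task 7 = 20+4 = 24
ES_Task 8 = max(EF_Task 3=20, EF_Task 5=19, EF_Task 6=9, EF_Task 7=24) = 24; EF_Task 8 = 24+14 = 38
Expected project duration μ = 38 weeks. Critical path: Task 1 → Task 4 → Task 7 → Task 8.

Backward pass:
LF_Task 8 = 38; LS_Task 8 = 38−14 = 24
LF_Task 7 = LS_Task 8 = 24; LS_Task 7 = 24−4 = 20
LF_Task 6 = LS_Task 8 = 24; LS_Task 6 = 24−3 = 21
LF_Task 5 = min(LS_Task 7=20, LS_Task 8=24) = 20; LS_Task 5 = 20−8 = 12
LF_Task 4 = LS_Task 7 = 20; LS_Task 4 = 20−9 = 11
LF_Task 3 = LS_Task 8 = 24; LS_Task 3 = 24−9 = 15
LF_Task 2 = min(LS_Task 3=15, LS_Task 5=12, LS_Task 6=21) = 12; LS_Task 2 = 12−6 = 6
LF_Task 1 = min(LS_Task 3=15, LS_Task 4=11, LS_Task 5=12) = 11; LS_Task 1 = 11−11 = 0
Slack_Task 6 = LS_Task 6 − ES_Task 6 = 21 − 6 = 15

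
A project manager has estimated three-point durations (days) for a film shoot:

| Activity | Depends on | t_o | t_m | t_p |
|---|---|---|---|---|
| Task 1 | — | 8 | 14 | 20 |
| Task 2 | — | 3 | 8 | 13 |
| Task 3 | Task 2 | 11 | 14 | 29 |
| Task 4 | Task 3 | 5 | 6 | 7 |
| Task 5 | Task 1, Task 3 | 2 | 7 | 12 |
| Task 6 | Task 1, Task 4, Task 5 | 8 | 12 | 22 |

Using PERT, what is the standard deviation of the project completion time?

te_Task 1 = (8 + 4·14 + 20)/6 = 84/6 = 14; σ²_Task 1 = ((20−8)/6)² = 4.000
te_Task 2 = (3 + 4·8 + 13)/6 = 48/6 = 8; σ²_Task 2 = ((13−3)/6)² = 2.778
te_Task 3 = (11 + 4·14 + 29)/6 = 96/6 = 16; σ²_Task 3 = ((29−11)/6)² = 9.000
te_Task 4 = (5 + 4·6 + 7)/6 = 36/6 = 6; σ²_Task 4 = ((7−5)/6)² = 0.111
te_Task 5 = (2 + 4·7 + 12)/6 = 42/6 = 7; σ²_Task 5 = ((12−2)/6)² = 2.778
te_Task 6 = (8 + 4·12 + 22)/6 = 78/6 = 13; σ²_Task 6 = ((22−8)/6)² = 5.444

Forward pass:
ES_Task 1 = 0; EF_Task 1 = 14
ES_Task 2 = 0; EF_Task 2 = 8
ES_Task 3 = 8; EF_Task 3 = 8+16 = 24
ES_Task 4 = 24; EF_Task 4 = 24+6 = 30
ES_Task 5 = max(EF_Task 1=14, EF_Task 3=24) = 24; EF_Task 5 = 24+7 = 31
ES_Task 6 = max(EF_Task 1=14, EF_Task 4=30, EF_Task 5=31) = 31; EF_Task 6 = 31+13 = 44
Expected project duration μ = 44 days. Critical path: Task 2 → Task 3 → Task 5 → Task 6.

Variance along critical path = 2.778 + 9.000 + 2.778 + 5.444 = 20.000
σ = √20.000 = 4.472 days

4.47 days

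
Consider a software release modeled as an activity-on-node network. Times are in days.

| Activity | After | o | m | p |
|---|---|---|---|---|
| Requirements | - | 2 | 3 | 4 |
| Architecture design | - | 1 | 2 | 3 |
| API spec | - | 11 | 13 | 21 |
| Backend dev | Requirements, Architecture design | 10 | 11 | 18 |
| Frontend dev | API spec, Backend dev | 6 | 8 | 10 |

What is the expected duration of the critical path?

23 days

te_Requirements = (2 + 4·3 + 4)/6 = 18/6 = 3
te_Architecture design = (1 + 4·2 + 3)/6 = 12/6 = 2
te_API spec = (11 + 4·13 + 21)/6 = 84/6 = 14
te_Backend dev = (10 + 4·11 + 18)/6 = 72/6 = 12
te_Frontend dev = (6 + 4·8 + 10)/6 = 48/6 = 8

Forward pass:
ES_Requirements = 0; EF_Requirements = 3
ES_Architecture design = 0; EF_Architecture design = 2
ES_API spec = 0; EF_API spec = 14
ES_Backend dev = max(EF_Requirements=3, EF_Architecture design=2) = 3; EF_Backend dev = 3+12 = 15
ES_Frontend dev = max(EF_API spec=14, EF_Backend dev=15) = 15; EF_Frontend dev = 15+8 = 23
Expected project duration μ = 23 days. Critical path: Requirements → Backend dev → Frontend dev.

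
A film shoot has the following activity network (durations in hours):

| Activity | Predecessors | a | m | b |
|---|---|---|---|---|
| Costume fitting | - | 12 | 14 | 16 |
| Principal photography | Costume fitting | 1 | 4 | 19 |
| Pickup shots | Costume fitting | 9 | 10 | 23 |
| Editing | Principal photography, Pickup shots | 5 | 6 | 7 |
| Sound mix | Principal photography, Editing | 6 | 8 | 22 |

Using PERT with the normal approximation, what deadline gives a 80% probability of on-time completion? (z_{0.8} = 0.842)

45.0 hours

te_Costume fitting = (12 + 4·14 + 16)/6 = 84/6 = 14; σ²_Costume fitting = ((16−12)/6)² = 0.444
te_Principal photography = (1 + 4·4 + 19)/6 = 36/6 = 6; σ²_Principal photography = ((19−1)/6)² = 9.000
te_Pickup shots = (9 + 4·10 + 23)/6 = 72/6 = 12; σ²_Pickup shots = ((23−9)/6)² = 5.444
te_Editing = (5 + 4·6 + 7)/6 = 36/6 = 6; σ²_Editing = ((7−5)/6)² = 0.111
te_Sound mix = (6 + 4·8 + 22)/6 = 60/6 = 10; σ²_Sound mix = ((22−6)/6)² = 7.111

Forward pass:
ES_Costume fitting = 0; EF_Costume fitting = 14
ES_Principal photography = 14; EF_Principal photography = 14+6 = 20
ES_Pickup shots = 14; EF_Pickup shots = 14+12 = 26
ES_Editing = max(EF_Principal photography=20, EF_Pickup shots=26) = 26; EF_Editing = 26+6 = 32
ES_Sound mix = max(EF_Principal photography=20, EF_Editing=32) = 32; EF_Sound mix = 32+10 = 42
Expected project duration μ = 42 hours. Critical path: Costume fitting → Pickup shots → Editing → Sound mix.

Variance along critical path = 0.444 + 5.444 + 0.111 + 7.111 = 13.111; σ = 3.621 hours.
D = μ + z·σ = 42 + 0.842·3.621 = 45.0 hours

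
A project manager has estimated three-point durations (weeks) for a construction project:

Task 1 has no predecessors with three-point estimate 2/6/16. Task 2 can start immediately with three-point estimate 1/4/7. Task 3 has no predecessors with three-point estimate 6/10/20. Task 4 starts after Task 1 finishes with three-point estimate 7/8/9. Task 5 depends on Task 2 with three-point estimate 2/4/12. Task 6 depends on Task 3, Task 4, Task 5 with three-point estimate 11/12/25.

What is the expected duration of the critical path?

te_Task 1 = (2 + 4·6 + 16)/6 = 42/6 = 7
te_Task 2 = (1 + 4·4 + 7)/6 = 24/6 = 4
te_Task 3 = (6 + 4·10 + 20)/6 = 66/6 = 11
te_Task 4 = (7 + 4·8 + 9)/6 = 48/6 = 8
te_Task 5 = (2 + 4·4 + 12)/6 = 30/6 = 5
te_Task 6 = (11 + 4·12 + 25)/6 = 84/6 = 14

Forward pass:
ES_Task 1 = 0; EF_Task 1 = 7
ES_Task 2 = 0; EF_Task 2 = 4
ES_Task 3 = 0; EF_Task 3 = 11
ES_Task 4 = 7; EF_Task 4 = 7+8 = 15
ES_Task 5 = 4; EF_Task 5 = 4+5 = 9
ES_Task 6 = max(EF_Task 3=11, EF_Task 4=15, EF_Task 5=9) = 15; EF_Task 6 = 15+14 = 29
Expected project duration μ = 29 weeks. Critical path: Task 1 → Task 4 → Task 6.

29 weeks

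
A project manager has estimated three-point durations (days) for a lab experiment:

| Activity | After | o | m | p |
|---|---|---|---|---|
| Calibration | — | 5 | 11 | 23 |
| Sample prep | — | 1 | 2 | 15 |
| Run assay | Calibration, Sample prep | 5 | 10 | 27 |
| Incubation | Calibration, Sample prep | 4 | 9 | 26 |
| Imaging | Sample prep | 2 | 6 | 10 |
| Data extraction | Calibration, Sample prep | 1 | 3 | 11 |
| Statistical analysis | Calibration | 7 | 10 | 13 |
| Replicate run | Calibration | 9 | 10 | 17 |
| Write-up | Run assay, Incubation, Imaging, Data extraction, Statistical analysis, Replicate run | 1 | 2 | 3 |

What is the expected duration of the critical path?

26 days

te_Calibration = (5 + 4·11 + 23)/6 = 72/6 = 12
te_Sample prep = (1 + 4·2 + 15)/6 = 24/6 = 4
te_Run assay = (5 + 4·10 + 27)/6 = 72/6 = 12
te_Incubation = (4 + 4·9 + 26)/6 = 66/6 = 11
te_Imaging = (2 + 4·6 + 10)/6 = 36/6 = 6
te_Data extraction = (1 + 4·3 + 11)/6 = 24/6 = 4
te_Statistical analysis = (7 + 4·10 + 13)/6 = 60/6 = 10
te_Replicate run = (9 + 4·10 + 17)/6 = 66/6 = 11
te_Write-up = (1 + 4·2 + 3)/6 = 12/6 = 2

Forward pass:
ES_Calibration = 0; EF_Calibration = 12
ES_Sample prep = 0; EF_Sample prep = 4
ES_Run assay = max(EF_Calibration=12, EF_Sample prep=4) = 12; EF_Run assay = 12+12 = 24
ES_Incubation = max(EF_Calibration=12, EF_Sample prep=4) = 12; EF_Incubation = 12+11 = 23
ES_Imaging = 4; EF_Imaging = 4+6 = 10
ES_Data extraction = max(EF_Calibration=12, EF_Sample prep=4) = 12; EF_Data extraction = 12+4 = 16
ES_Statistical analysis = 12; EF_Statistical analysis = 12+10 = 22
ES_Replicate run = 12; EF_Replicate run = 12+11 = 23
ES_Write-up = max(EF_Run assay=24, EF_Incubation=23, EF_Imaging=10, EF_Data extraction=16, EF_Statistical analysis=22, EF_Replicate run=23) = 24; EF_Write-up = 24+2 = 26
Expected project duration μ = 26 days. Critical path: Calibration → Run assay → Write-up.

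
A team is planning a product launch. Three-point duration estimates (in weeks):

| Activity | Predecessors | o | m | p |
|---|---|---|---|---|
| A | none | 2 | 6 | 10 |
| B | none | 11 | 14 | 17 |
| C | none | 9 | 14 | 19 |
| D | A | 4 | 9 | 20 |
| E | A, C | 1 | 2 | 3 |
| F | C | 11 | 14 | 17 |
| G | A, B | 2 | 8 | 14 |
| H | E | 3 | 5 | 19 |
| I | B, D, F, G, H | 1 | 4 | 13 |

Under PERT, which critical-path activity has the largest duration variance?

I

te_A = (2 + 4·6 + 10)/6 = 36/6 = 6; σ²_A = ((10−2)/6)² = 1.778
te_B = (11 + 4·14 + 17)/6 = 84/6 = 14; σ²_B = ((17−11)/6)² = 1.000
te_C = (9 + 4·14 + 19)/6 = 84/6 = 14; σ²_C = ((19−9)/6)² = 2.778
te_D = (4 + 4·9 + 20)/6 = 60/6 = 10; σ²_D = ((20−4)/6)² = 7.111
te_E = (1 + 4·2 + 3)/6 = 12/6 = 2; σ²_E = ((3−1)/6)² = 0.111
te_F = (11 + 4·14 + 17)/6 = 84/6 = 14; σ²_F = ((17−11)/6)² = 1.000
te_G = (2 + 4·8 + 14)/6 = 48/6 = 8; σ²_G = ((14−2)/6)² = 4.000
te_H = (3 + 4·5 + 19)/6 = 42/6 = 7; σ²_H = ((19−3)/6)² = 7.111
te_I = (1 + 4·4 + 13)/6 = 30/6 = 5; σ²_I = ((13−1)/6)² = 4.000

Forward pass:
ES_A = 0; EF_A = 6
ES_B = 0; EF_B = 14
ES_C = 0; EF_C = 14
ES_D = 6; EF_D = 6+10 = 16
ES_E = max(EF_A=6, EF_C=14) = 14; EF_E = 14+2 = 16
ES_F = 14; EF_F = 14+14 = 28
ES_G = max(EF_A=6, EF_B=14) = 14; EF_G = 14+8 = 22
ES_H = 16; EF_H = 16+7 = 23
ES_I = max(EF_B=14, EF_D=16, EF_F=28, EF_G=22, EF_H=23) = 28; EF_I = 28+5 = 33
Expected project duration μ = 33 weeks. Critical path: C → F → I.

Variances on critical path: σ²_C=2.778, σ²_F=1.000, σ²_I=4.000.
Largest is σ²_I = 4.000.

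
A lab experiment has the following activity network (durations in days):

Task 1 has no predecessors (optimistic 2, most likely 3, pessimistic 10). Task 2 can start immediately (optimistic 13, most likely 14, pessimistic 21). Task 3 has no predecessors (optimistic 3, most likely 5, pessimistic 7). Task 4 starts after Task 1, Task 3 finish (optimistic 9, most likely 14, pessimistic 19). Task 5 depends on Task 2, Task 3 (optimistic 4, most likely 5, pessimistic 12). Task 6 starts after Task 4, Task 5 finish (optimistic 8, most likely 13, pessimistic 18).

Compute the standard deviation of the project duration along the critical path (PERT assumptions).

2.52 days

te_Task 1 = (2 + 4·3 + 10)/6 = 24/6 = 4; σ²_Task 1 = ((10−2)/6)² = 1.778
te_Task 2 = (13 + 4·14 + 21)/6 = 90/6 = 15; σ²_Task 2 = ((21−13)/6)² = 1.778
te_Task 3 = (3 + 4·5 + 7)/6 = 30/6 = 5; σ²_Task 3 = ((7−3)/6)² = 0.444
te_Task 4 = (9 + 4·14 + 19)/6 = 84/6 = 14; σ²_Task 4 = ((19−9)/6)² = 2.778
te_Task 5 = (4 + 4·5 + 12)/6 = 36/6 = 6; σ²_Task 5 = ((12−4)/6)² = 1.778
te_Task 6 = (8 + 4·13 + 18)/6 = 78/6 = 13; σ²_Task 6 = ((18−8)/6)² = 2.778

Forward pass:
ES_Task 1 = 0; EF_Task 1 = 4
ES_Task 2 = 0; EF_Task 2 = 15
ES_Task 3 = 0; EF_Task 3 = 5
ES_Task 4 = max(EF_Task 1=4, EF_Task 3=5) = 5; EF_Task 4 = 5+14 = 19
ES_Task 5 = max(EF_Task 2=15, EF_Task 3=5) = 15; EF_Task 5 = 15+6 = 21
ES_Task 6 = max(EF_Task 4=19, EF_Task 5=21) = 21; EF_Task 6 = 21+13 = 34
Expected project duration μ = 34 days. Critical path: Task 2 → Task 5 → Task 6.

Variance along critical path = 1.778 + 1.778 + 2.778 = 6.333
σ = √6.333 = 2.517 days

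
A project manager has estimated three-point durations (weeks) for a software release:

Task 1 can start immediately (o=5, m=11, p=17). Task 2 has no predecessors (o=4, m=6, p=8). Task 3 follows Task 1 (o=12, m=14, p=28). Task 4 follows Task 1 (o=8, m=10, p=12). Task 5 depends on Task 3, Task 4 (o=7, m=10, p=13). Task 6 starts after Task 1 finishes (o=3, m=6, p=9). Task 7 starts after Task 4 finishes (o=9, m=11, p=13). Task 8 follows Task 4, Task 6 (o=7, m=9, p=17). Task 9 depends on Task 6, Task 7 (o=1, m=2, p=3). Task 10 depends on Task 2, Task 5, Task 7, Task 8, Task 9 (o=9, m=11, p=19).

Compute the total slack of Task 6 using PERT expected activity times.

te_Task 1 = (5 + 4·11 + 17)/6 = 66/6 = 11
te_Task 2 = (4 + 4·6 + 8)/6 = 36/6 = 6
te_Task 3 = (12 + 4·14 + 28)/6 = 96/6 = 16
te_Task 4 = (8 + 4·10 + 12)/6 = 60/6 = 10
te_Task 5 = (7 + 4·10 + 13)/6 = 60/6 = 10
te_Task 6 = (3 + 4·6 + 9)/6 = 36/6 = 6
te_Task 7 = (9 + 4·11 + 13)/6 = 66/6 = 11
te_Task 8 = (7 + 4·9 + 17)/6 = 60/6 = 10
te_Task 9 = (1 + 4·2 + 3)/6 = 12/6 = 2
te_Task 10 = (9 + 4·11 + 19)/6 = 72/6 = 12

Forward pass:
ES_Task 1 = 0; EF_Task 1 = 11
ES_Task 2 = 0; EF_Task 2 = 6
ES_Task 3 = 11; EF_Task 3 = 11+16 = 27
ES_Task 4 = 11; EF_Task 4 = 11+10 = 21
ES_Task 5 = max(EF_Task 3=27, EF_Task 4=21) = 27; EF_Task 5 = 27+10 = 37
ES_Task 6 = 11; EF_Task 6 = 11+6 = 17
ES_Task 7 = 21; EF_Task 7 = 21+11 = 32
ES_Task 8 = max(EF_Task 4=21, EF_Task 6=17) = 21; EF_Task 8 = 21+10 = 31
ES_Task 9 = max(EF_Task 6=17, EF_Task 7=32) = 32; EF_Task 9 = 32+2 = 34
ES_Task 10 = max(EF_Task 2=6, EF_Task 5=37, EF_Task 7=32, EF_Task 8=31, EF_Task 9=34) = 37; EF_Task 10 = 37+12 = 49
Expected project duration μ = 49 weeks. Critical path: Task 1 → Task 3 → Task 5 → Task 10.

Backward pass:
LF_Task 10 = 49; LS_Task 10 = 49−12 = 37
LF_Task 9 = LS_Task 10 = 37; LS_Task 9 = 37−2 = 35
LF_Task 8 = LS_Task 10 = 37; LS_Task 8 = 37−10 = 27
LF_Task 7 = min(LS_Task 9=35, LS_Task 10=37) = 35; LS_Task 7 = 35−11 = 24
LF_Task 6 = min(LS_Task 8=27, LS_Task 9=35) = 27; LS_Task 6 = 27−6 = 21
LF_Task 5 = LS_Task 10 = 37; LS_Task 5 = 37−10 = 27
LF_Task 4 = min(LS_Task 5=27, LS_Task 7=24, LS_Task 8=27) = 24; LS_Task 4 = 24−10 = 14
LF_Task 3 = LS_Task 5 = 27; LS_Task 3 = 27−16 = 11
LF_Task 2 = LS_Task 10 = 37; LS_Task 2 = 37−6 = 31
LF_Task 1 = min(LS_Task 3=11, LS_Task 4=14, LS_Task 6=21) = 11; LS_Task 1 = 11−11 = 0
Slack_Task 6 = LS_Task 6 − ES_Task 6 = 21 − 11 = 10

10 weeks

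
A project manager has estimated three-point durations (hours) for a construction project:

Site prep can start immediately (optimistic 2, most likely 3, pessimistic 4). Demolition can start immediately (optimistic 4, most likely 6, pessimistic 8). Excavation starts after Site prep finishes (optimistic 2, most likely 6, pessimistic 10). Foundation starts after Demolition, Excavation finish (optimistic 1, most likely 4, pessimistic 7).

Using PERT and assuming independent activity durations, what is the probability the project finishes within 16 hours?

0.961

te_Site prep = (2 + 4·3 + 4)/6 = 18/6 = 3; σ²_Site prep = ((4−2)/6)² = 0.111
te_Demolition = (4 + 4·6 + 8)/6 = 36/6 = 6; σ²_Demolition = ((8−4)/6)² = 0.444
te_Excavation = (2 + 4·6 + 10)/6 = 36/6 = 6; σ²_Excavation = ((10−2)/6)² = 1.778
te_Foundation = (1 + 4·4 + 7)/6 = 24/6 = 4; σ²_Foundation = ((7−1)/6)² = 1.000

Forward pass:
ES_Site prep = 0; EF_Site prep = 3
ES_Demolition = 0; EF_Demolition = 6
ES_Excavation = 3; EF_Excavation = 3+6 = 9
ES_Foundation = max(EF_Demolition=6, EF_Excavation=9) = 9; EF_Foundation = 9+4 = 13
Expected project duration μ = 13 hours. Critical path: Site prep → Excavation → Foundation.

Variance along critical path = 0.111 + 1.778 + 1.000 = 2.889; σ = √2.889 = 1.700 hours.
Z = (16 − 13) / 1.700 = 1.765
P(T ≤ 16) = Φ(1.765) ≈ 0.961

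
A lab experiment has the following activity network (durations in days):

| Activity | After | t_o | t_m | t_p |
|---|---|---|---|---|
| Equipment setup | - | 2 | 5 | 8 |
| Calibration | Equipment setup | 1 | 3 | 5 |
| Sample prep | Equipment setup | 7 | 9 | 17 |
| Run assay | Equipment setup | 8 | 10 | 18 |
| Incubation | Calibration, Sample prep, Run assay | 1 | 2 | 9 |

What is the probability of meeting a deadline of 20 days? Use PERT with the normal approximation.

te_Equipment setup = (2 + 4·5 + 8)/6 = 30/6 = 5; σ²_Equipment setup = ((8−2)/6)² = 1.000
te_Calibration = (1 + 4·3 + 5)/6 = 18/6 = 3; σ²_Calibration = ((5−1)/6)² = 0.444
te_Sample prep = (7 + 4·9 + 17)/6 = 60/6 = 10; σ²_Sample prep = ((17−7)/6)² = 2.778
te_Run assay = (8 + 4·10 + 18)/6 = 66/6 = 11; σ²_Run assay = ((18−8)/6)² = 2.778
te_Incubation = (1 + 4·2 + 9)/6 = 18/6 = 3; σ²_Incubation = ((9−1)/6)² = 1.778

Forward pass:
ES_Equipment setup = 0; EF_Equipment setup = 5
ES_Calibration = 5; EF_Calibration = 5+3 = 8
ES_Sample prep = 5; EF_Sample prep = 5+10 = 15
ES_Run assay = 5; EF_Run assay = 5+11 = 16
ES_Incubation = max(EF_Calibration=8, EF_Sample prep=15, EF_Run assay=16) = 16; EF_Incubation = 16+3 = 19
Expected project duration μ = 19 days. Critical path: Equipment setup → Run assay → Incubation.

Variance along critical path = 1.000 + 2.778 + 1.778 = 5.556; σ = √5.556 = 2.357 days.
Z = (20 − 19) / 2.357 = 0.424
P(T ≤ 20) = Φ(0.424) ≈ 0.664

0.664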